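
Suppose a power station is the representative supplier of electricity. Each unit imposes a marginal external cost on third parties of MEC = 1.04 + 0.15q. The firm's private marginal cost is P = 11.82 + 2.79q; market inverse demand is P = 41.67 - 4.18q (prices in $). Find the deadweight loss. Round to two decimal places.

Market equilibrium (private): 11.82 + 2.79q = 41.67 - 4.18q → q_m = 4.2826.
Social marginal cost = private MC + MEC = 12.86 + 2.94q.
Set SMC = demand: 12.86 + 2.94q = 41.67 - 4.18q → q* = 4.0463.
The welfare-loss triangle has base |q_m − q*| and height MEC(q_m) (the vertical gap between SMC and demand is zero at q* and MEC at q_m).
DWL = ½ × 0.2363 × 1.6824 = 0.1988.

DWL = $0.20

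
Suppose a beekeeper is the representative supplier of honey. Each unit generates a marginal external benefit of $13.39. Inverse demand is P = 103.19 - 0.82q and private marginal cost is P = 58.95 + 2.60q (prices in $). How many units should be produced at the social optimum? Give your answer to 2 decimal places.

q* = 16.85

Social marginal cost = private MC − MEB = 45.56 + 2.60q.
Set SMC = demand: 45.56 + 2.60q = 103.19 - 0.82q → q* = 16.8509.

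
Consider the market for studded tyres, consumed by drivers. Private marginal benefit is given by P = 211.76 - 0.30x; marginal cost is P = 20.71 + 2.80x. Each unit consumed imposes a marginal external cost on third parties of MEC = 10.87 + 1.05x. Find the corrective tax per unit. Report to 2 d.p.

tax = 56.46 per unit

Social marginal benefit = demand − MEC = 200.89 - 1.35x.
Set SMB = MC: 200.89 - 1.35x = 20.71 + 2.80x → x* = 43.4169.
The Pigouvian tax equals MEC at x*: 10.87 + 1.05×43.4169 = 56.4577.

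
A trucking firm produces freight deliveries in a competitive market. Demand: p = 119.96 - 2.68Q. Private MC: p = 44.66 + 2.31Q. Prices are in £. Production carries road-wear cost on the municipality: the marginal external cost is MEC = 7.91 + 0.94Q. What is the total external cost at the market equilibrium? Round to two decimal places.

Market equilibrium (private): 44.66 + 2.31Q = 119.96 - 2.68Q → Q_m = 15.0902.
Total external cost = ∫₀^{Q_m} (7.91 + 0.94Q) dQ = 7.91×15.0902 + ½×0.94×15.0902² = 226.3891.

£226.39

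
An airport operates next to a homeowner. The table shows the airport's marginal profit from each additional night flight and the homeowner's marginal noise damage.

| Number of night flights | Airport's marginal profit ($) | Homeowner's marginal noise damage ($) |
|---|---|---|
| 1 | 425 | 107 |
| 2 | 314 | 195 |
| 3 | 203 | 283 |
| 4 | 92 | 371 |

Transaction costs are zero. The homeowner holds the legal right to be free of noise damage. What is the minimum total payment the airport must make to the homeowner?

Efficient level: marginal profit ≥ marginal noise damage through level 2, so k* = 2.
With the homeowner holding the right, the airport must at least compensate total damage at k*: 107 + 195 = 302.

$302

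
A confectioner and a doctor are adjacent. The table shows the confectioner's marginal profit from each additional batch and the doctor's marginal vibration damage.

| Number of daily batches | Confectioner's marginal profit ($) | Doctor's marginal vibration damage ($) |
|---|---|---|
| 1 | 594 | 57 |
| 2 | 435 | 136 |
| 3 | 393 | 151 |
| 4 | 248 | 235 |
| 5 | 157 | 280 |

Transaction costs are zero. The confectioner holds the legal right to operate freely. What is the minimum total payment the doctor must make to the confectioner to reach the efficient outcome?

Left alone the confectioner would choose level 5 (marginal profit stays positive).
Efficient level: k* = 4 (marginal profit ≥ marginal vibration damage through 4).
The doctor must at least cover the confectioner's forgone profit from cutting 5→4: 157 = 157.

$157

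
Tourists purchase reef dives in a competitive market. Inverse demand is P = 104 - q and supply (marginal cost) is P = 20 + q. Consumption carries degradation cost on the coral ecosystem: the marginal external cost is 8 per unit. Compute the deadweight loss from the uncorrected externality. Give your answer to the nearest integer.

DWL = 16

Market equilibrium (private): 20 + q = 104 - q → q_m = 42.0000.
Social marginal benefit = demand − MEC = 96 - q.
Set SMB = MC: 96 - q = 20 + q → q* = 38.0000.
Height of the DWL triangle at q_m is MC(q_m) − SMB(q_m) = MEC(q_m) = 8.0000.
DWL = ½ × 4.0000 × 8.0000 = 16.0000.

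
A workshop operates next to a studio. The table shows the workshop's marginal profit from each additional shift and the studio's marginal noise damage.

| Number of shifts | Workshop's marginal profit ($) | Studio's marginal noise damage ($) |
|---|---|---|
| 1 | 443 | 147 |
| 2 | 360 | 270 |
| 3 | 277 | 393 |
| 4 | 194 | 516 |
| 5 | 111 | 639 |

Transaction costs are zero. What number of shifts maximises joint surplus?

2

Bargaining reaches the level where marginal profit last exceeds marginal noise damage.
That holds through level 2 (360 ≥ 270) but not at 3 (277 < 393).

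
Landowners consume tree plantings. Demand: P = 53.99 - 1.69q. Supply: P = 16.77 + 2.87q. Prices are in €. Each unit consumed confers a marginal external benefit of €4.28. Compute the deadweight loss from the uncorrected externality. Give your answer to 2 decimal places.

Market equilibrium (private): 16.77 + 2.87q = 53.99 - 1.69q → q_m = 8.1623.
Social marginal benefit = demand + MEB = 58.27 - 1.69q.
Set SMB = MC: 58.27 - 1.69q = 16.77 + 2.87q → q* = 9.1009.
Height of the DWL triangle at q_m is SMB(q_m) − MC(q_m) = MEB(q_m) = 4.2800.
DWL = ½ × 0.9386 × 4.2800 = 2.0086.

DWL = €2.01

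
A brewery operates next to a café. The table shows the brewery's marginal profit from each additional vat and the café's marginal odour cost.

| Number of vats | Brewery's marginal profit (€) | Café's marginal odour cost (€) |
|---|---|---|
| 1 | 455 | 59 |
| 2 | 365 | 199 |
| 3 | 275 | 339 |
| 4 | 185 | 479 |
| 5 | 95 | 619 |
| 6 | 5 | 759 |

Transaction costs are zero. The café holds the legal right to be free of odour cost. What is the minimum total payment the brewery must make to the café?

Efficient level: marginal profit ≥ marginal odour cost through level 2, so k* = 2.
With the café holding the right, the brewery must at least compensate total damage at k*: 59 + 199 = 258.

€258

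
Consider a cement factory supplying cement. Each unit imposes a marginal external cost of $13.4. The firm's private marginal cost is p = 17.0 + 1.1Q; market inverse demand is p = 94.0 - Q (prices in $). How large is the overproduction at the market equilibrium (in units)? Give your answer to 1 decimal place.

6.4 units

Market equilibrium (private): 17.0 + 1.1Q = 94.0 - Q → Q_m = 36.6667.
Social marginal cost = private MC + MEC = 30.4 + 1.1Q.
Set SMC = demand: 30.4 + 1.1Q = 94.0 - Q → Q* = 30.2857.
Gap = |36.6667 − 30.2857| = 6.3810.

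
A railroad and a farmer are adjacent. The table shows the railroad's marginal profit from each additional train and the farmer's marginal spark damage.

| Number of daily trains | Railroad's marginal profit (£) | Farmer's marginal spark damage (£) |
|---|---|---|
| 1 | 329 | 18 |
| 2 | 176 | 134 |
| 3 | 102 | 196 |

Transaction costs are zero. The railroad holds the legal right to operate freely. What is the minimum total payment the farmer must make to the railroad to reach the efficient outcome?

Left alone the railroad would choose level 3 (marginal profit stays positive).
Efficient level: k* = 2 (marginal profit ≥ marginal spark damage through 2).
The farmer must at least cover the railroad's forgone profit from cutting 3→2: 102 = 102.

£102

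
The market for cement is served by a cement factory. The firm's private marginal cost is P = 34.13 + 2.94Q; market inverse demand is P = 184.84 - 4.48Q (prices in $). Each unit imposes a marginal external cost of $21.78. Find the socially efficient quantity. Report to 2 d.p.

Social marginal cost = private MC + MEC = 55.91 + 2.94Q.
Set SMC = demand: 55.91 + 2.94Q = 184.84 - 4.48Q → Q* = 17.3760.

Q* = 17.38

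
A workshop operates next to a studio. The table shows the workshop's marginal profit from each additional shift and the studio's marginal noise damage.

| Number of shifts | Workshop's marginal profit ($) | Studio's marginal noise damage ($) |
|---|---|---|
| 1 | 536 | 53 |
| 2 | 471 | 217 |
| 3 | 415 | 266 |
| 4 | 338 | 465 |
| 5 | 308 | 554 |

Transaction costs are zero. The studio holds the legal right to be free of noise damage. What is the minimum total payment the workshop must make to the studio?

$536

Efficient level: marginal profit ≥ marginal noise damage through level 3, so k* = 3.
With the studio holding the right, the workshop must at least compensate total damage at k*: 53 + 217 + 266 = 536.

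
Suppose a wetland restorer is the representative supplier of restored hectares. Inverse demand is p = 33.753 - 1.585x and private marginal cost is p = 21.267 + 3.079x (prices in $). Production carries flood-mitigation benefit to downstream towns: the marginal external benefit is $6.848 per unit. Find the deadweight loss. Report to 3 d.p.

DWL = $5.027

Market equilibrium (private): 21.267 + 3.079x = 33.753 - 1.585x → x_m = 2.6771.
Social marginal cost = private MC − MEB = 14.419 + 3.079x.
Set SMC = demand: 14.419 + 3.079x = 33.753 - 1.585x → x* = 4.1454.
The welfare-loss triangle has base |x_m − x*| and height MEB(x_m) (the vertical gap between SMC and demand is zero at x* and MEB at x_m).
DWL = ½ × 1.4683 × 6.8480 = 5.0275.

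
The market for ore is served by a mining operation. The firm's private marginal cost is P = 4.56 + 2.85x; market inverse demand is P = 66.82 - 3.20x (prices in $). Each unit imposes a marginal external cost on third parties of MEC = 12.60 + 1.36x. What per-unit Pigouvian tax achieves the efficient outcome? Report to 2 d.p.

Social marginal cost = private MC + MEC = 17.16 + 4.21x.
Set SMC = demand: 17.16 + 4.21x = 66.82 - 3.20x → x* = 6.7018.
The Pigouvian tax equals MEC at x*: 12.60 + 1.36×6.7018 = 21.7144.

tax = $21.71 per unit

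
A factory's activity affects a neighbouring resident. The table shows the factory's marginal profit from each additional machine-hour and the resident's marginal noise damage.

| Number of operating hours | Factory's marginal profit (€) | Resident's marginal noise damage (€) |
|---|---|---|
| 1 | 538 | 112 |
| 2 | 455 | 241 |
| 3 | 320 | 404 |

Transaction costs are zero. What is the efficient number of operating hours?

2

Bargaining reaches the level where marginal profit last exceeds marginal noise damage.
That holds through level 2 (455 ≥ 241) but not at 3 (320 < 404).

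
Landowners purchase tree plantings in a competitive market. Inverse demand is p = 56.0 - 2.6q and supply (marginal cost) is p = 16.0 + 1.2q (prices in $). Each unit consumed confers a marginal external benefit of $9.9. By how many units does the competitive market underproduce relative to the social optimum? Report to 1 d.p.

2.6 units

Market equilibrium (private): 16.0 + 1.2q = 56.0 - 2.6q → q_m = 10.5263.
Social marginal benefit = demand + MEB = 65.9 - 2.6q.
Set SMB = MC: 65.9 - 2.6q = 16.0 + 1.2q → q* = 13.1316.
Gap = |10.5263 − 13.1316| = 2.6053.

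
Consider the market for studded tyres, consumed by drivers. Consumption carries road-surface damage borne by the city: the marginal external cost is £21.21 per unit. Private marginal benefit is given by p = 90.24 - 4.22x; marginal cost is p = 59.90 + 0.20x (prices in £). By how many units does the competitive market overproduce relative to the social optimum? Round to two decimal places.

4.80 units

Market equilibrium (private): 59.90 + 0.20x = 90.24 - 4.22x → x_m = 6.8643.
Social marginal benefit = demand − MEC = 69.03 - 4.22x.
Set SMB = MC: 69.03 - 4.22x = 59.90 + 0.20x → x* = 2.0656.
Gap = |6.8643 − 2.0656| = 4.7987.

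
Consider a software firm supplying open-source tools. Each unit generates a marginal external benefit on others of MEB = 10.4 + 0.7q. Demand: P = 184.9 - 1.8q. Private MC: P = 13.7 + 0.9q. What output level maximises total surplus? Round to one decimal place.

q* = 90.8

Social marginal cost = private MC − MEB = 3.3 + 0.2q.
Set SMC = demand: 3.3 + 0.2q = 184.9 - 1.8q → q* = 90.8000.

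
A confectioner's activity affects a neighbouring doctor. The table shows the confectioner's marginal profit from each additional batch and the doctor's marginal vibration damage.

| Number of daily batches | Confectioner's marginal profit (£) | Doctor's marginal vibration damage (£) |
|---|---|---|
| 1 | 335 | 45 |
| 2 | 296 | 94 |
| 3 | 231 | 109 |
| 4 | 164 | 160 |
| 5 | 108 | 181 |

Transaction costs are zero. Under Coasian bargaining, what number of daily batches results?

4

Bargaining reaches the level where marginal profit last exceeds marginal vibration damage.
That holds through level 4 (164 ≥ 160) but not at 5 (108 < 181).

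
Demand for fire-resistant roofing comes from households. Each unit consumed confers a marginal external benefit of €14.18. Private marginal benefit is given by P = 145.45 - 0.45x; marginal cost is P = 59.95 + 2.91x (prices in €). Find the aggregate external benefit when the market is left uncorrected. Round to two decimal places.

Market equilibrium (private): 59.95 + 2.91x = 145.45 - 0.45x → x_m = 25.4464.
Total external benefit = MEB × x_m = 14.18 × 25.4464 = 360.8300.

€360.83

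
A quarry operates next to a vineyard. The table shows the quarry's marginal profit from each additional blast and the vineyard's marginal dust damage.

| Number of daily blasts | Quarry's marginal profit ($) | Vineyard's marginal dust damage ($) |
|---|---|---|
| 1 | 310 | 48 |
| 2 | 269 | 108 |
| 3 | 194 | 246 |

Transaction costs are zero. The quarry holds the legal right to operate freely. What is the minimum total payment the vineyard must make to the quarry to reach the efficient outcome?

$194

Left alone the quarry would choose level 3 (marginal profit stays positive).
Efficient level: k* = 2 (marginal profit ≥ marginal dust damage through 2).
The vineyard must at least cover the quarry's forgone profit from cutting 3→2: 194 = 194.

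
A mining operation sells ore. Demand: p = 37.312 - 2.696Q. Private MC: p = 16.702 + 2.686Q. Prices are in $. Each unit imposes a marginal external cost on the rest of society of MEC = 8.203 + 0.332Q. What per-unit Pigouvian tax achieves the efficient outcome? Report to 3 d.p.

tax = $8.924 per unit

Social marginal cost = private MC + MEC = 24.905 + 3.018Q.
Set SMC = demand: 24.905 + 3.018Q = 37.312 - 2.696Q → Q* = 2.1713.
The Pigouvian tax equals MEC at Q*: 8.203 + 0.332×2.1713 = 8.9239.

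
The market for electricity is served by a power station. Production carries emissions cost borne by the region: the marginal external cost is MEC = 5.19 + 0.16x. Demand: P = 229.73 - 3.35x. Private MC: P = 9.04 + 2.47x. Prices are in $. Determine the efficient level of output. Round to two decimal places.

x* = 36.04

Social marginal cost = private MC + MEC = 14.23 + 2.63x.
Set SMC = demand: 14.23 + 2.63x = 229.73 - 3.35x → x* = 36.0368.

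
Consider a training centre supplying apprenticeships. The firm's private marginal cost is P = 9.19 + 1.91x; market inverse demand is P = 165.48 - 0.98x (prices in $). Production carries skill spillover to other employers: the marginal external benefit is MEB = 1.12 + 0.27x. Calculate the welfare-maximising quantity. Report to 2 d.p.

x* = 60.08

Social marginal cost = private MC − MEB = 8.07 + 1.64x.
Set SMC = demand: 8.07 + 1.64x = 165.48 - 0.98x → x* = 60.0802.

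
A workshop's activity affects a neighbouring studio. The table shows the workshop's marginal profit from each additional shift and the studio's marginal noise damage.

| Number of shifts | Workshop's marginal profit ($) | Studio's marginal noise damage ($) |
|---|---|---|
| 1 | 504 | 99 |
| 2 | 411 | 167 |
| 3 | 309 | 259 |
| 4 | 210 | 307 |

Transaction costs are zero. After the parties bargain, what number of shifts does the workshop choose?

Bargaining reaches the level where marginal profit last exceeds marginal noise damage.
That holds through level 3 (309 ≥ 259) but not at 4 (210 < 307).

3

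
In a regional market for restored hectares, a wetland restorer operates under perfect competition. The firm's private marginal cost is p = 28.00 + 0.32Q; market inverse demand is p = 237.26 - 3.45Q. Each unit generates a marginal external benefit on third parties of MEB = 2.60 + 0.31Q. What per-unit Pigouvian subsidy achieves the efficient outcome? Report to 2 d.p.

subsidy = 21.58 per unit

Social marginal cost = private MC − MEB = 25.40 + 0.01Q.
Set SMC = demand: 25.40 + 0.01Q = 237.26 - 3.45Q → Q* = 61.2312.
The Pigouvian subsidy equals MEB at Q*: 2.60 + 0.31×61.2312 = 21.5817.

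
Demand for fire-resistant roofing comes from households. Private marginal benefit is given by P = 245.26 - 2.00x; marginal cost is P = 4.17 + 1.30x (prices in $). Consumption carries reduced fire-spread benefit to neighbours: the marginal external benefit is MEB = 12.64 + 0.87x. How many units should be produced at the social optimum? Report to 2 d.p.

Social marginal benefit = demand + MEB = 257.90 - 1.13x.
Set SMB = MC: 257.90 - 1.13x = 4.17 + 1.30x → x* = 104.4156.

x* = 104.42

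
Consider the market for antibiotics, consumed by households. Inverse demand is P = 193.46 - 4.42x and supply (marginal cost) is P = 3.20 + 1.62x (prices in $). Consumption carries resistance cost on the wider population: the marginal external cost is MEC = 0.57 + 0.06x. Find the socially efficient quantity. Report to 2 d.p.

x* = 31.10

Social marginal benefit = demand − MEC = 192.89 - 4.48x.
Set SMB = MC: 192.89 - 4.48x = 3.20 + 1.62x → x* = 31.0967.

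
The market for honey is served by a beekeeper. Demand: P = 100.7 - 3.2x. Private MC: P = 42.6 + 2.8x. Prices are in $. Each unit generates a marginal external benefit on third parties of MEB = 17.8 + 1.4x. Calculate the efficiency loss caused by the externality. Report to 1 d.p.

Market equilibrium (private): 42.6 + 2.8x = 100.7 - 3.2x → x_m = 9.6833.
Social marginal cost = private MC − MEB = 24.8 + 1.4x.
Set SMC = demand: 24.8 + 1.4x = 100.7 - 3.2x → x* = 16.5000.
The welfare-loss triangle has base |x_m − x*| and height MEB(x_m) (the vertical gap between SMC and demand is zero at x* and MEB at x_m).
DWL = ½ × 6.8167 × 31.3567 = 106.8746.

DWL = $106.9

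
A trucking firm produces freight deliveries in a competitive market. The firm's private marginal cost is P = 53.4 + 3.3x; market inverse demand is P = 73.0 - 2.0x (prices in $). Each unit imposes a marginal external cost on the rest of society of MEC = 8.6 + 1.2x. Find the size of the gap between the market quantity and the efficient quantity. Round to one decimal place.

Market equilibrium (private): 53.4 + 3.3x = 73.0 - 2.0x → x_m = 3.6981.
Social marginal cost = private MC + MEC = 62.0 + 4.5x.
Set SMC = demand: 62.0 + 4.5x = 73.0 - 2.0x → x* = 1.6923.
Gap = |3.6981 − 1.6923| = 2.0058.

2.0 units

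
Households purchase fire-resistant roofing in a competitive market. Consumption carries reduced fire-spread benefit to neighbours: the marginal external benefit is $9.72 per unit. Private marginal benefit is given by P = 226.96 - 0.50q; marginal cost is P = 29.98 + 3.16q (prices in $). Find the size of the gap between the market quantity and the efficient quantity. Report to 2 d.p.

2.66 units

Market equilibrium (private): 29.98 + 3.16q = 226.96 - 0.50q → q_m = 53.8197.
Social marginal benefit = demand + MEB = 236.68 - 0.50q.
Set SMB = MC: 236.68 - 0.50q = 29.98 + 3.16q → q* = 56.4754.
Gap = |53.8197 − 56.4754| = 2.6557.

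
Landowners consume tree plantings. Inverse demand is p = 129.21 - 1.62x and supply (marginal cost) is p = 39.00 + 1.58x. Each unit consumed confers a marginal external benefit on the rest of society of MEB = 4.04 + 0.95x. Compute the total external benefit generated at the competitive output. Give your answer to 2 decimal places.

Market equilibrium (private): 39.00 + 1.58x = 129.21 - 1.62x → x_m = 28.1906.
Total external benefit = ∫₀^{x_m} (4.04 + 0.95x) dx = 4.04×28.1906 + ½×0.95×28.1906² = 491.3772.

491.38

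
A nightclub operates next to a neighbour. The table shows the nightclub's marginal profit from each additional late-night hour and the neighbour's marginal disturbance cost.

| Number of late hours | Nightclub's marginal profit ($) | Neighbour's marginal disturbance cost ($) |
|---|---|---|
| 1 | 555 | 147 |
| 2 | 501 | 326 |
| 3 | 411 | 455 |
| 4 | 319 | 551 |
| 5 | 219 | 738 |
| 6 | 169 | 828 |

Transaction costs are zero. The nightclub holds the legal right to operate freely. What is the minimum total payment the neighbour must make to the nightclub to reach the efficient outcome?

$1118

Left alone the nightclub would choose level 6 (marginal profit stays positive).
Efficient level: k* = 2 (marginal profit ≥ marginal disturbance cost through 2).
The neighbour must at least cover the nightclub's forgone profit from cutting 6→2: 411 + 319 + 219 + 169 = 1118.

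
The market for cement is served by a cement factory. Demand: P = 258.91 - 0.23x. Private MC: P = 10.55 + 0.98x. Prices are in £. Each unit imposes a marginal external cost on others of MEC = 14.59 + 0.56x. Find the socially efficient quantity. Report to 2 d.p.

x* = 132.07

Social marginal cost = private MC + MEC = 25.14 + 1.54x.
Set SMC = demand: 25.14 + 1.54x = 258.91 - 0.23x → x* = 132.0734.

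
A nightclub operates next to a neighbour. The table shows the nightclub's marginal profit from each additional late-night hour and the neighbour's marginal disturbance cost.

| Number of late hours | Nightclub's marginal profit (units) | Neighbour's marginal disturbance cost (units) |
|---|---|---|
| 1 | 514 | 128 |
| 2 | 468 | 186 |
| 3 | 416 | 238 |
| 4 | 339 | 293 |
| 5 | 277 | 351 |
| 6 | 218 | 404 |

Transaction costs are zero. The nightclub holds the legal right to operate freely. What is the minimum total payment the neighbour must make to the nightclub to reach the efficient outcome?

Left alone the nightclub would choose level 6 (marginal profit stays positive).
Efficient level: k* = 4 (marginal profit ≥ marginal disturbance cost through 4).
The neighbour must at least cover the nightclub's forgone profit from cutting 6→4: 277 + 218 = 495.

495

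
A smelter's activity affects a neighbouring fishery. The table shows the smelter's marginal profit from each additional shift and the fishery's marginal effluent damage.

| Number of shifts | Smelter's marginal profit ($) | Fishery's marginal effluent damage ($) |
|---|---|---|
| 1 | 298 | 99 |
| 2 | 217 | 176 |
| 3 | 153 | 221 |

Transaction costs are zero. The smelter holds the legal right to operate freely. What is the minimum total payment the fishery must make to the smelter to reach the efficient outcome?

Left alone the smelter would choose level 3 (marginal profit stays positive).
Efficient level: k* = 2 (marginal profit ≥ marginal effluent damage through 2).
The fishery must at least cover the smelter's forgone profit from cutting 3→2: 153 = 153.

$153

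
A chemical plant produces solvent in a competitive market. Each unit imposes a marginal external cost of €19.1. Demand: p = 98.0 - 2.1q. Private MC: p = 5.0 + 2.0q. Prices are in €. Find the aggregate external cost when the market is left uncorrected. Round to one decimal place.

Market equilibrium (private): 5.0 + 2.0q = 98.0 - 2.1q → q_m = 22.6829.
Total external cost = MEC × q_m = 19.1 × 22.6829 = 433.2434.

€433.2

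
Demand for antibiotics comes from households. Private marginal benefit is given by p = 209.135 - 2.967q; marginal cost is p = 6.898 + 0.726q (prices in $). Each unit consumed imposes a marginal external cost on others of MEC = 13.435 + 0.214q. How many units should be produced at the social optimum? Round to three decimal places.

Social marginal benefit = demand − MEC = 195.700 - 3.181q.
Set SMB = MC: 195.700 - 3.181q = 6.898 + 0.726q → q* = 48.3240.

q* = 48.324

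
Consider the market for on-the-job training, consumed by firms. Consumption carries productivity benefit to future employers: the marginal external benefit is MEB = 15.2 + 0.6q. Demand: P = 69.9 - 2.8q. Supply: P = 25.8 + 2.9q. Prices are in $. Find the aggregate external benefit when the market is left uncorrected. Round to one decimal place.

$135.6

Market equilibrium (private): 25.8 + 2.9q = 69.9 - 2.8q → q_m = 7.7368.
Total external benefit = ∫₀^{q_m} (15.2 + 0.6q) dq = 15.2×7.7368 + ½×0.6×7.7368² = 135.5568.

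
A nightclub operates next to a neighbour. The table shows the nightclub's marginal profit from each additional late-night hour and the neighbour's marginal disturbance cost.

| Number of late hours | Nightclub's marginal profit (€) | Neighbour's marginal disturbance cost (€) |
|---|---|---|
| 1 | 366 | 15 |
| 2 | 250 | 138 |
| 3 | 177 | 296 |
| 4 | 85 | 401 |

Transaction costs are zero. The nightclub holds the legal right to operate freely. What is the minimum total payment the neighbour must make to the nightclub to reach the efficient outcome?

€262

Left alone the nightclub would choose level 4 (marginal profit stays positive).
Efficient level: k* = 2 (marginal profit ≥ marginal disturbance cost through 2).
The neighbour must at least cover the nightclub's forgone profit from cutting 4→2: 177 + 85 = 262.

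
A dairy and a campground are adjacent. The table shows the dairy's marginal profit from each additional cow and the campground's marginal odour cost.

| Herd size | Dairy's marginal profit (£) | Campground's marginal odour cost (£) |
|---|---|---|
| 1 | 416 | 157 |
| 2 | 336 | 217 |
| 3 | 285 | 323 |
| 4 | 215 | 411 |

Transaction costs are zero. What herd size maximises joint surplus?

2

Bargaining reaches the level where marginal profit last exceeds marginal odour cost.
That holds through level 2 (336 ≥ 217) but not at 3 (285 < 323).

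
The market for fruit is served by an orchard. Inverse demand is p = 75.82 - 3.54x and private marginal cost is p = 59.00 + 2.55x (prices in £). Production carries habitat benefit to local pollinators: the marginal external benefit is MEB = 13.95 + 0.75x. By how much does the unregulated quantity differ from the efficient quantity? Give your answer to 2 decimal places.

3.00 units

Market equilibrium (private): 59.00 + 2.55x = 75.82 - 3.54x → x_m = 2.7619.
Social marginal cost = private MC − MEB = 45.05 + 1.80x.
Set SMC = demand: 45.05 + 1.80x = 75.82 - 3.54x → x* = 5.7622.
Gap = |2.7619 − 5.7622| = 3.0003.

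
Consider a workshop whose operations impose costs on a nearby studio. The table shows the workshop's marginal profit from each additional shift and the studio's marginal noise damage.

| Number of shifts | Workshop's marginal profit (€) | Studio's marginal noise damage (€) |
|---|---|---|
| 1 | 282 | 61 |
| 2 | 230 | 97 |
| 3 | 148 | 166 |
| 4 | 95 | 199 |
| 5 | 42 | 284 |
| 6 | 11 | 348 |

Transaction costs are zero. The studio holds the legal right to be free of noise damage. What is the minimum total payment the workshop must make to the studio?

€158

Efficient level: marginal profit ≥ marginal noise damage through level 2, so k* = 2.
With the studio holding the right, the workshop must at least compensate total damage at k*: 61 + 97 = 158.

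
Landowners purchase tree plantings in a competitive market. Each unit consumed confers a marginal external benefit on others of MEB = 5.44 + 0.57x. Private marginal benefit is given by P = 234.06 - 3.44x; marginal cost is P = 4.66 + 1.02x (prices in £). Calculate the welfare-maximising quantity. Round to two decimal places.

Social marginal benefit = demand + MEB = 239.50 - 2.87x.
Set SMB = MC: 239.50 - 2.87x = 4.66 + 1.02x → x* = 60.3702.

x* = 60.37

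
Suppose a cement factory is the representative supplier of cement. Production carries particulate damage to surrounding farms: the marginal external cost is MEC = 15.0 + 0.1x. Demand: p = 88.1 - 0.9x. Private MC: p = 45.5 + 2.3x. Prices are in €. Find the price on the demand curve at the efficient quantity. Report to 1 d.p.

Social marginal cost = private MC + MEC = 60.5 + 2.4x.
Set SMC = demand: 60.5 + 2.4x = 88.1 - 0.9x → x* = 8.3636.
Consumer price on the demand curve at x*: 88.1 − 0.9×8.3636 = 80.5728.

P = €80.6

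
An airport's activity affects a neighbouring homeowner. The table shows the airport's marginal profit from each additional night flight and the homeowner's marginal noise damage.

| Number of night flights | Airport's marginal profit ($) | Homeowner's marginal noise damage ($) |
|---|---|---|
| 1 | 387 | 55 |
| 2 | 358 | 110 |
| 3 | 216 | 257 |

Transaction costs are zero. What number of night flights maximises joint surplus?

2

Bargaining reaches the level where marginal profit last exceeds marginal noise damage.
That holds through level 2 (358 ≥ 110) but not at 3 (216 < 257).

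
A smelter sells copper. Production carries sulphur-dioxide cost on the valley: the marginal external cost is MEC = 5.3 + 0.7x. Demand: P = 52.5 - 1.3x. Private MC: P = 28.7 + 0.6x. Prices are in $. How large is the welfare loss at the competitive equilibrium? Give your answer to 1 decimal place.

DWL = $38.1

Market equilibrium (private): 28.7 + 0.6x = 52.5 - 1.3x → x_m = 12.5263.
Social marginal cost = private MC + MEC = 34.0 + 1.3x.
Set SMC = demand: 34.0 + 1.3x = 52.5 - 1.3x → x* = 7.1154.
Height of the DWL triangle at x_m is SMC(x_m) − demand(x_m) = MEC(x_m) = 14.0684.
DWL = ½ × 5.4109 × 14.0684 = 38.0614.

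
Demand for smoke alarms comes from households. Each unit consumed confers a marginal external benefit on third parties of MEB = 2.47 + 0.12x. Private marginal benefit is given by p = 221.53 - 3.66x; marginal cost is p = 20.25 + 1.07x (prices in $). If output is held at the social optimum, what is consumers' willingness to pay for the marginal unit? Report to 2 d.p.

Social marginal benefit = demand + MEB = 224.00 - 3.54x.
Set SMB = MC: 224.00 - 3.54x = 20.25 + 1.07x → x* = 44.1974.
Consumer price on the demand curve at x*: 221.53 − 3.66×44.1974 = 59.7675.

P = $59.77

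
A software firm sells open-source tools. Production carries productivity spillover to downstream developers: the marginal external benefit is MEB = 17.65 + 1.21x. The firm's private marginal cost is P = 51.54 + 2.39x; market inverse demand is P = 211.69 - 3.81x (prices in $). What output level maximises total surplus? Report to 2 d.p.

Social marginal cost = private MC − MEB = 33.89 + 1.18x.
Set SMC = demand: 33.89 + 1.18x = 211.69 - 3.81x → x* = 35.6313.

x* = 35.63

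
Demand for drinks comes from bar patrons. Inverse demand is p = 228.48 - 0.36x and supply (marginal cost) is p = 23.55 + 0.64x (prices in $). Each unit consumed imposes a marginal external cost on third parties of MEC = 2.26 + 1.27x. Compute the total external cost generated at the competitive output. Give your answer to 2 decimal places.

Market equilibrium (private): 23.55 + 0.64x = 228.48 - 0.36x → x_m = 204.9300.
Total external cost = ∫₀^{x_m} (2.26 + 1.27x) dx = 2.26×204.9300 + ½×1.27×204.9300² = 27130.7954.

$27130.80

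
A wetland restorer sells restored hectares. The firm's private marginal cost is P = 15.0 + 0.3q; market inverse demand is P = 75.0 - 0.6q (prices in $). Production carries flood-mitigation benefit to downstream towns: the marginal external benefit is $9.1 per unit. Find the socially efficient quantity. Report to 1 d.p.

q* = 76.8

Social marginal cost = private MC − MEB = 5.9 + 0.3q.
Set SMC = demand: 5.9 + 0.3q = 75.0 - 0.6q → q* = 76.7778.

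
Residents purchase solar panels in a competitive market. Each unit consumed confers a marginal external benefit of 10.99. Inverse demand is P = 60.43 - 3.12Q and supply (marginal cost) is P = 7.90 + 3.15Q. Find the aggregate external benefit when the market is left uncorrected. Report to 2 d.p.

Market equilibrium (private): 7.90 + 3.15Q = 60.43 - 3.12Q → Q_m = 8.3780.
Total external benefit = MEB × Q_m = 10.99 × 8.3780 = 92.0742.

92.07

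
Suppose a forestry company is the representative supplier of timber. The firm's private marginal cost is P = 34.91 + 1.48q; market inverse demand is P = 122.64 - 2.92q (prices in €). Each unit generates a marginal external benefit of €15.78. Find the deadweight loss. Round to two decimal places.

DWL = €28.30

Market equilibrium (private): 34.91 + 1.48q = 122.64 - 2.92q → q_m = 19.9386.
Social marginal cost = private MC − MEB = 19.13 + 1.48q.
Set SMC = demand: 19.13 + 1.48q = 122.64 - 2.92q → q* = 23.5250.
The welfare-loss triangle has base |q_m − q*| and height MEB(q_m) (the vertical gap between SMC and demand is zero at q* and MEB at q_m).
DWL = ½ × 3.5864 × 15.7800 = 28.2967.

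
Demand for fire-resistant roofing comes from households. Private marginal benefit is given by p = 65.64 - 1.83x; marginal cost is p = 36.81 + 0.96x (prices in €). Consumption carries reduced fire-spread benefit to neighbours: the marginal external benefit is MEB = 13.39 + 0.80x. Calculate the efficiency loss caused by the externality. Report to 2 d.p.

Market equilibrium (private): 36.81 + 0.96x = 65.64 - 1.83x → x_m = 10.3333.
Social marginal benefit = demand + MEB = 79.03 - 1.03x.
Set SMB = MC: 79.03 - 1.03x = 36.81 + 0.96x → x* = 21.2161.
Height of the DWL triangle at x_m is SMB(x_m) − MC(x_m) = MEB(x_m) = 21.6567.
DWL = ½ × 10.8828 × 21.6567 = 117.8428.

DWL = €117.84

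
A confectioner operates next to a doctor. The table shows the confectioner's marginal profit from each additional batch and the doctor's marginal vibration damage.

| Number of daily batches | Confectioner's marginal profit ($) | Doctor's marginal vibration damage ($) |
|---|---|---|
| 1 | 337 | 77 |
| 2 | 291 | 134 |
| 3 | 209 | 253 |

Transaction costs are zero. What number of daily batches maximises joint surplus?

Bargaining reaches the level where marginal profit last exceeds marginal vibration damage.
That holds through level 2 (291 ≥ 134) but not at 3 (209 < 253).

2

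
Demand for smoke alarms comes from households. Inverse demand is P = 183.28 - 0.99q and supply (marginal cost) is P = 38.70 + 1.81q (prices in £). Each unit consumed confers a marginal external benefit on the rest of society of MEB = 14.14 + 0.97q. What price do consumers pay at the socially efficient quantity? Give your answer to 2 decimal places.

P = £97.42

Social marginal benefit = demand + MEB = 197.42 - 0.02q.
Set SMB = MC: 197.42 - 0.02q = 38.70 + 1.81q → q* = 86.7322.
Consumer price on the demand curve at q*: 183.28 − 0.99×86.7322 = 97.4151.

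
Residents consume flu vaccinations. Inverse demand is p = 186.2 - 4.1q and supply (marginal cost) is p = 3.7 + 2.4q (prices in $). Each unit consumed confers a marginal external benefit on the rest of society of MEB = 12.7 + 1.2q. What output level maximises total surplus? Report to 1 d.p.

q* = 36.8

Social marginal benefit = demand + MEB = 198.9 - 2.9q.
Set SMB = MC: 198.9 - 2.9q = 3.7 + 2.4q → q* = 36.8302.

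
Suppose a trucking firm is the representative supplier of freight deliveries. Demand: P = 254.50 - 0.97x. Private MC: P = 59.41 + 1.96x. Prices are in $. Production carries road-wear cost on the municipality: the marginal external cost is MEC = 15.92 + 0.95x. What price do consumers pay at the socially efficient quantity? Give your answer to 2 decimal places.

P = $209.71

Social marginal cost = private MC + MEC = 75.33 + 2.91x.
Set SMC = demand: 75.33 + 2.91x = 254.50 - 0.97x → x* = 46.1778.
Consumer price on the demand curve at x*: 254.50 − 0.97×46.1778 = 209.7075.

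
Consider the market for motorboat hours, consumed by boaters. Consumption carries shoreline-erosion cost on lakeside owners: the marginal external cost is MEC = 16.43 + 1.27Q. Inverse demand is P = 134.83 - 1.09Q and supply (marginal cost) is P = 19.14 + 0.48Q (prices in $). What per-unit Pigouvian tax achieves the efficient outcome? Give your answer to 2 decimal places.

Social marginal benefit = demand − MEC = 118.40 - 2.36Q.
Set SMB = MC: 118.40 - 2.36Q = 19.14 + 0.48Q → Q* = 34.9507.
The Pigouvian tax equals MEC at Q*: 16.43 + 1.27×34.9507 = 60.8174.

tax = $60.82 per unit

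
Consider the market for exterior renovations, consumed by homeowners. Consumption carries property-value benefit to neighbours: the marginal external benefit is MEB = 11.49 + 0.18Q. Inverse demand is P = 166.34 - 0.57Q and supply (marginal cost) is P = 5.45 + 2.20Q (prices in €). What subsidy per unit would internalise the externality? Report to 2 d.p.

Social marginal benefit = demand + MEB = 177.83 - 0.39Q.
Set SMB = MC: 177.83 - 0.39Q = 5.45 + 2.20Q → Q* = 66.5560.
The Pigouvian subsidy equals MEB at Q*: 11.49 + 0.18×66.5560 = 23.4701.

subsidy = €23.47 per unit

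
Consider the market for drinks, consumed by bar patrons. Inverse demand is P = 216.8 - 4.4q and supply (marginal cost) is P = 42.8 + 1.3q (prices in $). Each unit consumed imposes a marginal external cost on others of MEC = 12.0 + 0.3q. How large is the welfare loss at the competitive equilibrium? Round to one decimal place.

Market equilibrium (private): 42.8 + 1.3q = 216.8 - 4.4q → q_m = 30.5263.
Social marginal benefit = demand − MEC = 204.8 - 4.7q.
Set SMB = MC: 204.8 - 4.7q = 42.8 + 1.3q → q* = 27.0000.
The loss is the area between SMB and MC from q* to q_m; with linear curves that's a triangle of height MEC(q_m).
DWL = ½ × 3.5263 × 21.1579 = 37.3046.

DWL = $37.3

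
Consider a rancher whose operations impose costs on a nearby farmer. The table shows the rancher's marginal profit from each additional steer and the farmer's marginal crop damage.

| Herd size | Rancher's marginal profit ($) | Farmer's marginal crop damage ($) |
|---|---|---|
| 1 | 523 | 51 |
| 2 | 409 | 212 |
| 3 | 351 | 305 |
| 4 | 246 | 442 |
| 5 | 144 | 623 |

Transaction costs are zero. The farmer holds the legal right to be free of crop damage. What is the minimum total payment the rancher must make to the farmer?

$568

Efficient level: marginal profit ≥ marginal crop damage through level 3, so k* = 3.
With the farmer holding the right, the rancher must at least compensate total damage at k*: 51 + 212 + 305 = 568.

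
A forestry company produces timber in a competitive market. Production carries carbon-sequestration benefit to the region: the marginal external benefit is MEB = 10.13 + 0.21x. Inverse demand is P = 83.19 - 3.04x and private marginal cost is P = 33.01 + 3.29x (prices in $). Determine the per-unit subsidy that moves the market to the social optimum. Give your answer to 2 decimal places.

subsidy = $12.20 per unit

Social marginal cost = private MC − MEB = 22.88 + 3.08x.
Set SMC = demand: 22.88 + 3.08x = 83.19 - 3.04x → x* = 9.8546.
The Pigouvian subsidy equals MEB at x*: 10.13 + 0.21×9.8546 = 12.1995.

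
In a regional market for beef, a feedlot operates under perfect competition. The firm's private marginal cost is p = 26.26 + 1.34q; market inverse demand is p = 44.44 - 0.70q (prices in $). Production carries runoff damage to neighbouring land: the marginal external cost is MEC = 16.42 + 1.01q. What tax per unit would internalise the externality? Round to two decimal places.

Social marginal cost = private MC + MEC = 42.68 + 2.35q.
Set SMC = demand: 42.68 + 2.35q = 44.44 - 0.70q → q* = 0.5770.
The Pigouvian tax equals MEC at q*: 16.42 + 1.01×0.5770 = 17.0028.

tax = $17.00 per unit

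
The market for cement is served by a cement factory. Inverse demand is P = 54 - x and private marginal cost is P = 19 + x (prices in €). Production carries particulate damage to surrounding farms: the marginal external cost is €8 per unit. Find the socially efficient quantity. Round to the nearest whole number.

x* = 14

Social marginal cost = private MC + MEC = 27 + x.
Set SMC = demand: 27 + x = 54 - x → x* = 13.5000.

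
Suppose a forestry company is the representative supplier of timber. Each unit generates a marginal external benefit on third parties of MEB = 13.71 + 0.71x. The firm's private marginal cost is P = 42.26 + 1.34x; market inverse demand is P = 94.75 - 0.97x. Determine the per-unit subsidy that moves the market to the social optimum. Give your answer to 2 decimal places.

subsidy = 43.09 per unit

Social marginal cost = private MC − MEB = 28.55 + 0.63x.
Set SMC = demand: 28.55 + 0.63x = 94.75 - 0.97x → x* = 41.3750.
The Pigouvian subsidy equals MEB at x*: 13.71 + 0.71×41.3750 = 43.0863.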